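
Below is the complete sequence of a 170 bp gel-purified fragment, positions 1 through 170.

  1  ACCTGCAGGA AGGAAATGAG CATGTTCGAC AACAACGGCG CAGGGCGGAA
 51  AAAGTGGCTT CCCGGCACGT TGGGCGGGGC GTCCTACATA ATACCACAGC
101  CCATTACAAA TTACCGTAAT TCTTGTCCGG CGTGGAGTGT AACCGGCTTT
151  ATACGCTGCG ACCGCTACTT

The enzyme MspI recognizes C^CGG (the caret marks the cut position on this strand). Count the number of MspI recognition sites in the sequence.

CCGG occurs starting at positions 62, 127, 143.
MspI cuts at 3 sites.

3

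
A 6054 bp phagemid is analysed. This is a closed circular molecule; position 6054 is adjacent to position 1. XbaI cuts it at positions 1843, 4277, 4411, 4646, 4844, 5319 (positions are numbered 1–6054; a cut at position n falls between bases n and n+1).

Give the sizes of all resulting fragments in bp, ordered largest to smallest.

Circular molecule, 6 cuts → 6 fragments:
  4277 − 1843 = 2434 bp
  4411 − 4277 = 134 bp
  4646 − 4411 = 235 bp
  4844 − 4646 = 198 bp
  5319 − 4844 = 475 bp
  wrap: 6054 − 5319 + 1843 = 2578 bp
Sorted largest to smallest: 2578, 2434, 475, 235, 198, 134 bp.

2578, 2434, 475, 235, 198, 134 bp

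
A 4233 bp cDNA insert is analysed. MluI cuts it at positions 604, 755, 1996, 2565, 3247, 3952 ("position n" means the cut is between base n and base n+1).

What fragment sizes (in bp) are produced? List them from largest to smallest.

1241, 705, 682, 604, 569, 281, 151 bp

Linear molecule, 6 cuts → 7 fragments:
  604 − 0 = 604 bp
  755 − 604 = 151 bp
  1996 − 755 = 1241 bp
  2565 − 1996 = 569 bp
  3247 − 2565 = 682 bp
  3952 − 3247 = 705 bp
  4233 − 3952 = 281 bp
Sorted largest to smallest: 1241, 705, 682, 604, 569, 281, 151 bp.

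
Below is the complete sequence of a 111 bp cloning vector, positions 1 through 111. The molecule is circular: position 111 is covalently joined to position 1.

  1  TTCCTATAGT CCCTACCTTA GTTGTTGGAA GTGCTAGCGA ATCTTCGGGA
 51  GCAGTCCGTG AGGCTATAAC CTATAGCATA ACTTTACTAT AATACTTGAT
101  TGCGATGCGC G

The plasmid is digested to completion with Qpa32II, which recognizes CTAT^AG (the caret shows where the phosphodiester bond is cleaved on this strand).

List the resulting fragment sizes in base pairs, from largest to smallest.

67, 44 bp

Qpa32II sites (CTATAG) start at positions 4, 71.
Qpa32II cuts after base 4 of each site, so after positions 7, 74.
Circular molecule, 2 cuts → 2 fragments:
  8–74 → 67 bp
  75–111 then 1–7 → 37 + 7 = 44 bp
Sorted largest to smallest: 67, 44 bp.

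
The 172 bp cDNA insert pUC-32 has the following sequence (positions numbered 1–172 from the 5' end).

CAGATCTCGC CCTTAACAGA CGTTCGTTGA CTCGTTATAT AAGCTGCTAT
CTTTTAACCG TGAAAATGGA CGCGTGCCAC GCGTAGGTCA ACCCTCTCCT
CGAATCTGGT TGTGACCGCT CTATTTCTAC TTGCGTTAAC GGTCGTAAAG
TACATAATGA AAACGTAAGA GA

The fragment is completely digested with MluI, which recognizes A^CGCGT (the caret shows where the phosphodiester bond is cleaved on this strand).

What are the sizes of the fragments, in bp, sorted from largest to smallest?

MluI sites (ACGCGT) start at positions 70, 79.
MluI cuts after the first base of each site, so after positions 70, 79.
Linear molecule, 2 cuts → 3 fragments:
  1–70 → 70 bp
  71–79 → 9 bp
  80–172 → 93 bp
Sorted largest to smallest: 93, 70, 9 bp.

93, 70, 9 bp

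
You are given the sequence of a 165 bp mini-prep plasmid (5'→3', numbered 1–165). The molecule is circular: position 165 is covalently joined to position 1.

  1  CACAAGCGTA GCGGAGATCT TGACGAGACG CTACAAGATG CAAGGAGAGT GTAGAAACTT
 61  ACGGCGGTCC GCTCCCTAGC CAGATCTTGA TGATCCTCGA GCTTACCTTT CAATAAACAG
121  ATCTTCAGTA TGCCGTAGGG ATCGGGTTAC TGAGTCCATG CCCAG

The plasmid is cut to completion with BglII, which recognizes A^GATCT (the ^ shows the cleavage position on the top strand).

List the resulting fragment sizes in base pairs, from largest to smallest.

BglII sites (AGATCT) start at positions 15, 82, 119.
BglII cuts after the first base of each site, so after positions 15, 82, 119.
Circular molecule, 3 cuts → 3 fragments:
  16–82 → 67 bp
  83–119 → 37 bp
  120–165 then 1–15 → 46 + 15 = 61 bp
Sorted largest to smallest: 67, 61, 37 bp.

67, 61, 37 bp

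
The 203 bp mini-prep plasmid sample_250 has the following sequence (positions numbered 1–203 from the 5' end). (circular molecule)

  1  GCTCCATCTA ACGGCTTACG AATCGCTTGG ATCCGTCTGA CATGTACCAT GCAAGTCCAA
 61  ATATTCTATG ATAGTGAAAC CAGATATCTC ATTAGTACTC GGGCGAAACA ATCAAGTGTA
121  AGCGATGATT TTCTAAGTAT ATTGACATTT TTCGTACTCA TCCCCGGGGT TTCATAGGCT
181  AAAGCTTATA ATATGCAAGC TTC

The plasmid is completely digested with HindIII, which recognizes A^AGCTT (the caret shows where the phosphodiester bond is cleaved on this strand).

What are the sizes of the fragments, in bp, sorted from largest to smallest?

HindIII sites (AAGCTT) start at positions 182, 197.
HindIII cuts after the first base of each site, so after positions 182, 197.
Circular molecule, 2 cuts → 2 fragments:
  183–197 → 15 bp
  198–203 then 1–182 → 6 + 182 = 188 bp
Sorted largest to smallest: 188, 15 bp.

188, 15 bp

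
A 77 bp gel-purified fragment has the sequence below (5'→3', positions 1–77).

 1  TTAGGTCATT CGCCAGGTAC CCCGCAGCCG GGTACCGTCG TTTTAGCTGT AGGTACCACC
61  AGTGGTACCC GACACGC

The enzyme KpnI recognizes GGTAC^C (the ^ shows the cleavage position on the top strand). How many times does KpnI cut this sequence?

4

GGTACC occurs starting at positions 16, 31, 52, 64.
KpnI cuts at 4 sites.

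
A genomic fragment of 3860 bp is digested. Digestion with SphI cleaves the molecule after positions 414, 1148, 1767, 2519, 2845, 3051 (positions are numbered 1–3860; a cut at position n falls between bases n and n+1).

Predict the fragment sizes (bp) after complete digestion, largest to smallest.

Linear molecule, 6 cuts → 7 fragments:
  414 − 0 = 414 bp
  1148 − 414 = 734 bp
  1767 − 1148 = 619 bp
  2519 − 1767 = 752 bp
  2845 − 2519 = 326 bp
  3051 − 2845 = 206 bp
  3860 − 3051 = 809 bp
Sorted largest to smallest: 809, 752, 734, 619, 414, 326, 206 bp.

809, 752, 734, 619, 414, 326, 206 bp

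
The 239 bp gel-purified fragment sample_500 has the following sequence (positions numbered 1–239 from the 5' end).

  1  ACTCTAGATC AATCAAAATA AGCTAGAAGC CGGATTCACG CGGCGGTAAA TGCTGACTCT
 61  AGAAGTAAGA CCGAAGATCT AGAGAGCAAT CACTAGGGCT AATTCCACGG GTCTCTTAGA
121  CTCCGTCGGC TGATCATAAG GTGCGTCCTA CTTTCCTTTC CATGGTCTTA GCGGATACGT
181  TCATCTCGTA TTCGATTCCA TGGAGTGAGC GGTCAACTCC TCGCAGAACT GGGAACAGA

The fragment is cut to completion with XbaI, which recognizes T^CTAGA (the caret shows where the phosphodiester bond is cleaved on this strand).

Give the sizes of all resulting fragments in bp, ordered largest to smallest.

XbaI sites (TCTAGA) start at positions 3, 58, 78.
XbaI cuts after the first base of each site, so after positions 3, 58, 78.
Linear molecule, 3 cuts → 4 fragments:
  1–3 → 3 bp
  4–58 → 55 bp
  59–78 → 20 bp
  79–239 → 161 bp
Sorted largest to smallest: 161, 55, 20, 3 bp.

161, 55, 20, 3 bp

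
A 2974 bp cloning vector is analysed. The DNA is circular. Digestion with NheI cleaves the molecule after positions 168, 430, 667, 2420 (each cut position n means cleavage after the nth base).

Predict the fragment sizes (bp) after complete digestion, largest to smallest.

1753, 722, 262, 237 bp

Circular molecule, 4 cuts → 4 fragments:
  430 − 168 = 262 bp
  667 − 430 = 237 bp
  2420 − 667 = 1753 bp
  wrap: 2974 − 2420 + 168 = 722 bp
Sorted largest to smallest: 1753, 722, 262, 237 bp.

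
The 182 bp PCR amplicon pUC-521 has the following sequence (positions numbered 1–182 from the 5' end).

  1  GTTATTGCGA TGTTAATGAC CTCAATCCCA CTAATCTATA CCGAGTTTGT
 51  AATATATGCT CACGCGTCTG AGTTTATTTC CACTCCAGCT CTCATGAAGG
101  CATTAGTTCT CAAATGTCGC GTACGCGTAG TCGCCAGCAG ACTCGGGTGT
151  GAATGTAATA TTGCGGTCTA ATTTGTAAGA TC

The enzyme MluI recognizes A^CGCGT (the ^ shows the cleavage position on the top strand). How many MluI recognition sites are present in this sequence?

2

ACGCGT occurs starting at positions 62, 123.
MluI cuts at 2 sites.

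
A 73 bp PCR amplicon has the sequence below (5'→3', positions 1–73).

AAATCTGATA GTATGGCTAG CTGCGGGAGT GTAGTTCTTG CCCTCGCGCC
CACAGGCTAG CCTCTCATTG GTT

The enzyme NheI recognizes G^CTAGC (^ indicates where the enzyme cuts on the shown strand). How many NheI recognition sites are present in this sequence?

2

GCTAGC occurs starting at positions 16, 56.
NheI cuts at 2 sites.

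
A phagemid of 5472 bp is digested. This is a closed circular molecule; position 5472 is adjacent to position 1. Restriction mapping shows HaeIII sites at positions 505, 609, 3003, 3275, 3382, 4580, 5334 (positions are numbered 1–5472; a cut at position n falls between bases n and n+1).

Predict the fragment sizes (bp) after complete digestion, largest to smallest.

2394, 1198, 754, 643, 272, 107, 104 bp

Circular molecule, 7 cuts → 7 fragments:
  609 − 505 = 104 bp
  3003 − 609 = 2394 bp
  3275 − 3003 = 272 bp
  3382 − 3275 = 107 bp
  4580 − 3382 = 1198 bp
  5334 − 4580 = 754 bp
  wrap: 5472 − 5334 + 505 = 643 bp
Sorted largest to smallest: 2394, 1198, 754, 643, 272, 107, 104 bp.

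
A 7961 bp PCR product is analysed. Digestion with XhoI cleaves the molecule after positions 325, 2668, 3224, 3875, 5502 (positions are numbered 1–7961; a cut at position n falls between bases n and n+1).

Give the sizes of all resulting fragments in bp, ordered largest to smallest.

Linear molecule, 5 cuts → 6 fragments:
  325 − 0 = 325 bp
  2668 − 325 = 2343 bp
  3224 − 2668 = 556 bp
  3875 − 3224 = 651 bp
  5502 − 3875 = 1627 bp
  7961 − 5502 = 2459 bp
Sorted largest to smallest: 2459, 2343, 1627, 651, 556, 325 bp.

2459, 2343, 1627, 651, 556, 325 bp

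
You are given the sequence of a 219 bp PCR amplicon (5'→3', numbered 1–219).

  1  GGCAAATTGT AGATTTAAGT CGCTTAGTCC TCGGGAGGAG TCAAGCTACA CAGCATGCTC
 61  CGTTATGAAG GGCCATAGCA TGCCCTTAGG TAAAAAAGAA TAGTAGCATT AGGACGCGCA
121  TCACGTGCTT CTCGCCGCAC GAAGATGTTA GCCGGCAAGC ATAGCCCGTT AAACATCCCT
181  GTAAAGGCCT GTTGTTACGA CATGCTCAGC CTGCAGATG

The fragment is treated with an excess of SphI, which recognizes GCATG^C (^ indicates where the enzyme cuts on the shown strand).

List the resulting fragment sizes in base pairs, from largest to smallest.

SphI sites (GCATGC) start at positions 53, 78.
SphI cuts after base 5 of each site (before the last base), so after positions 57, 82.
Linear molecule, 2 cuts → 3 fragments:
  1–57 → 57 bp
  58–82 → 25 bp
  83–219 → 137 bp
Sorted largest to smallest: 137, 57, 25 bp.

137, 57, 25 bp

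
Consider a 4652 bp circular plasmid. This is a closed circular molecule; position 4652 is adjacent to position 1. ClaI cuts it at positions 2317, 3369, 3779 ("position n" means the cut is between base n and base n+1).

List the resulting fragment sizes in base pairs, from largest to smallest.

Circular molecule, 3 cuts → 3 fragments:
  3369 − 2317 = 1052 bp
  3779 − 3369 = 410 bp
  wrap: 4652 − 3779 + 2317 = 3190 bp
Sorted largest to smallest: 3190, 1052, 410 bp.

3190, 1052, 410 bp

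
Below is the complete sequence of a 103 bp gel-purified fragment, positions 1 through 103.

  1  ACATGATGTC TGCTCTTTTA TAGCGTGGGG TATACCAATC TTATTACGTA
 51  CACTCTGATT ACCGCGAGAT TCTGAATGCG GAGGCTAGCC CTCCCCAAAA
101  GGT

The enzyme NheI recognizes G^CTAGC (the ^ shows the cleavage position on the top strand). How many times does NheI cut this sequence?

GCTAGC occurs starting at position 84.
NheI cuts at 1 site.

1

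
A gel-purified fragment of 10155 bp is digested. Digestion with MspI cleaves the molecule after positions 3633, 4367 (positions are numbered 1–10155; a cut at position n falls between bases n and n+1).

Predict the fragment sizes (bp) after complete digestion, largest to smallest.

Linear molecule, 2 cuts → 3 fragments:
  3633 − 0 = 3633 bp
  4367 − 3633 = 734 bp
  10155 − 4367 = 5788 bp
Sorted largest to smallest: 5788, 3633, 734 bp.

5788, 3633, 734 bp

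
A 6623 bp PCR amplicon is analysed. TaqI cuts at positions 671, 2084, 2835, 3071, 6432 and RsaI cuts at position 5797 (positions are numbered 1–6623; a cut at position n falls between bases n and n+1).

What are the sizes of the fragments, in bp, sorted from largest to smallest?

2726, 1413, 751, 671, 635, 236, 191 bp

Combined cut positions (sorted): 671, 2084, 2835, 3071, 5797, 6432.
Linear molecule, 6 cuts → 7 fragments:
  671 − 0 = 671 bp
  2084 − 671 = 1413 bp
  2835 − 2084 = 751 bp
  3071 − 2835 = 236 bp
  5797 − 3071 = 2726 bp
  6432 − 5797 = 635 bp
  6623 − 6432 = 191 bp
Sorted largest to smallest: 2726, 1413, 751, 671, 635, 236, 191 bp.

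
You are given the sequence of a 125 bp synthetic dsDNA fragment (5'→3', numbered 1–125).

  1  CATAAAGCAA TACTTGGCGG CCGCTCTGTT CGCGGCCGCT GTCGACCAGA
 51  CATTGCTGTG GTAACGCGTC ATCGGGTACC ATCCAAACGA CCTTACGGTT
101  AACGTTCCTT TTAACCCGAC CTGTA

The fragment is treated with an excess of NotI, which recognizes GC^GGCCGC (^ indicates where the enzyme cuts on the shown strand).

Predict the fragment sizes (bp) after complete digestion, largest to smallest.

92, 18, 15 bp

NotI sites (GCGGCCGC) start at positions 17, 32.
NotI cuts after base 2 of each site, so after positions 18, 33.
Linear molecule, 2 cuts → 3 fragments:
  1–18 → 18 bp
  19–33 → 15 bp
  34–125 → 92 bp
Sorted largest to smallest: 92, 18, 15 bp.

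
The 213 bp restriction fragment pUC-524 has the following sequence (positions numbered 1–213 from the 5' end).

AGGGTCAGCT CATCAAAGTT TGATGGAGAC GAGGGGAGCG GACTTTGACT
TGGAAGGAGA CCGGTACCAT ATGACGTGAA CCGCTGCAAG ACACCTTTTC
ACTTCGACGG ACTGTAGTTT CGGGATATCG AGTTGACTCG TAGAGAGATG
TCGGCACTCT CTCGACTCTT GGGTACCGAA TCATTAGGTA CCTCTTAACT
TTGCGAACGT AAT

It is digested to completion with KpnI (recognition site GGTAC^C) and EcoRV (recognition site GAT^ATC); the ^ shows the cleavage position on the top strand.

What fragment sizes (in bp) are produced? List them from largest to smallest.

67, 59, 50, 22, 15 bp

KpnI sites (GGTACC) start at positions 63, 172, 187.
KpnI cuts after base 5 of each site (before the last base), so after positions 67, 176, 191.
The EcoRV site (GATATC) starts at position 124.
EcoRV cuts after base 3 of each site, so after position 126.
Combined cut positions: 67, 126, 176, 191.
Linear molecule, 4 cuts → 5 fragments:
  1–67 → 67 bp
  68–126 → 59 bp
  127–176 → 50 bp
  177–191 → 15 bp
  192–213 → 22 bp
Sorted largest to smallest: 67, 59, 50, 22, 15 bp.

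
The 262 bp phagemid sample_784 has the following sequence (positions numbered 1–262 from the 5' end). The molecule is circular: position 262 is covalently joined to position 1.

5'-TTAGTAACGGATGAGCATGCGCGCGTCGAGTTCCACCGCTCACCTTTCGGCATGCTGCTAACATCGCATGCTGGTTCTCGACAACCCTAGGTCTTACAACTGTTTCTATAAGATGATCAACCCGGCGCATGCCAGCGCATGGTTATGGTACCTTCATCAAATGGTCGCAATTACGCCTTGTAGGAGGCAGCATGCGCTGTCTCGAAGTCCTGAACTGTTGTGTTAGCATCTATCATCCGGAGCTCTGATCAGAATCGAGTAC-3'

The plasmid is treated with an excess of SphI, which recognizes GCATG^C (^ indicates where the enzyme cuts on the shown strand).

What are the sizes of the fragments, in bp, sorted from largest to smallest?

SphI sites (GCATGC) start at positions 15, 50, 66, 127, 190.
SphI cuts after base 5 of each site (before the last base), so after positions 19, 54, 70, 131, 194.
Circular molecule, 5 cuts → 5 fragments:
  20–54 → 35 bp
  55–70 → 16 bp
  71–131 → 61 bp
  132–194 → 63 bp
  195–262 then 1–19 → 68 + 19 = 87 bp
Sorted largest to smallest: 87, 63, 61, 35, 16 bp.

87, 63, 61, 35, 16 bp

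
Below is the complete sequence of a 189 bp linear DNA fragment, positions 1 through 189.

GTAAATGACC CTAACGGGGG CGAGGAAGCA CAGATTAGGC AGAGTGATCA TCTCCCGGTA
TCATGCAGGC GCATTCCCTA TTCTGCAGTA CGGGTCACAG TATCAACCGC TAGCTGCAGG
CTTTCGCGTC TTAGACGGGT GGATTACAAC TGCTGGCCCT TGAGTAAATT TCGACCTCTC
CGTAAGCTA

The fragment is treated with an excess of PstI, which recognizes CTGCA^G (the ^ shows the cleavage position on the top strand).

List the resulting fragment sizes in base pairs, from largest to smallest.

87, 71, 31 bp

PstI sites (CTGCAG) start at positions 83, 114.
PstI cuts after base 5 of each site (before the last base), so after positions 87, 118.
Linear molecule, 2 cuts → 3 fragments:
  1–87 → 87 bp
  88–118 → 31 bp
  119–189 → 71 bp
Sorted largest to smallest: 87, 71, 31 bp.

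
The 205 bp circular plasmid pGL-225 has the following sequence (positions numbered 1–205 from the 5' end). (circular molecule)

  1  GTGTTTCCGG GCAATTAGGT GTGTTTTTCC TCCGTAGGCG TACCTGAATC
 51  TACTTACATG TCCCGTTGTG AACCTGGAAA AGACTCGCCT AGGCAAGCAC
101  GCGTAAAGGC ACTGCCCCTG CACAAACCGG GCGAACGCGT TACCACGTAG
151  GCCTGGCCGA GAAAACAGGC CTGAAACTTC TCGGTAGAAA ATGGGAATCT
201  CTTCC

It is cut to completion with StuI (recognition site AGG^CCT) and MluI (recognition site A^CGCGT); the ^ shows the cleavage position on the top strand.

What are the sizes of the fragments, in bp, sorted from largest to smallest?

135, 36, 18, 16 bp

StuI sites (AGGCCT) start at positions 149, 167.
StuI cuts after base 3 of each site, so after positions 151, 169.
MluI sites (ACGCGT) start at positions 99, 135.
MluI cuts after the first base of each site, so after positions 99, 135.
Combined cut positions: 99, 135, 151, 169.
Circular molecule, 4 cuts → 4 fragments:
  100–135 → 36 bp
  136–151 → 16 bp
  152–169 → 18 bp
  170–205 then 1–99 → 36 + 99 = 135 bp
Sorted largest to smallest: 135, 36, 18, 16 bp.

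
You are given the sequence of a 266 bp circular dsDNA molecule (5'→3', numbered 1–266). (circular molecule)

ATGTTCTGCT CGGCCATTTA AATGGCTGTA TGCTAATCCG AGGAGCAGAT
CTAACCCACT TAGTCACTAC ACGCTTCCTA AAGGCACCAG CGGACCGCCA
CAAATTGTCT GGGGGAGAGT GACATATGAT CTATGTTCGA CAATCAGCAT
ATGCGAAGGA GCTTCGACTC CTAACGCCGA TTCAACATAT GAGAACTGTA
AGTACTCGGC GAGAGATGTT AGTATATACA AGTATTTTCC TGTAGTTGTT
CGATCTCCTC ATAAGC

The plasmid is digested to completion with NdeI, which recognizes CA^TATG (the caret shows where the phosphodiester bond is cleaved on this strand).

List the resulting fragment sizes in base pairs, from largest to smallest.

NdeI sites (CATATG) start at positions 123, 148, 186.
NdeI cuts after base 2 of each site, so after positions 124, 149, 187.
Circular molecule, 3 cuts → 3 fragments:
  125–149 → 25 bp
  150–187 → 38 bp
  188–266 then 1–124 → 79 + 124 = 203 bp
Sorted largest to smallest: 203, 38, 25 bp.

203, 38, 25 bp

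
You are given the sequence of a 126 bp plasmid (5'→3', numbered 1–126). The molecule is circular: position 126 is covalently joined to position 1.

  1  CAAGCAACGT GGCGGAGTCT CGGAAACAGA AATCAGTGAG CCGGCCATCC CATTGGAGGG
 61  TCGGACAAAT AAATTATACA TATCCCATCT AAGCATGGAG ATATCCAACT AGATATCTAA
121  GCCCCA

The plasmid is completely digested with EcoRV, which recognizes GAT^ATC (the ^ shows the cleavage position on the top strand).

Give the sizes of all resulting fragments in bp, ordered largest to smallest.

EcoRV sites (GATATC) start at positions 100, 112.
EcoRV cuts after base 3 of each site, so after positions 102, 114.
Circular molecule, 2 cuts → 2 fragments:
  103–114 → 12 bp
  115–126 then 1–102 → 12 + 102 = 114 bp
Sorted largest to smallest: 114, 12 bp.

114, 12 bp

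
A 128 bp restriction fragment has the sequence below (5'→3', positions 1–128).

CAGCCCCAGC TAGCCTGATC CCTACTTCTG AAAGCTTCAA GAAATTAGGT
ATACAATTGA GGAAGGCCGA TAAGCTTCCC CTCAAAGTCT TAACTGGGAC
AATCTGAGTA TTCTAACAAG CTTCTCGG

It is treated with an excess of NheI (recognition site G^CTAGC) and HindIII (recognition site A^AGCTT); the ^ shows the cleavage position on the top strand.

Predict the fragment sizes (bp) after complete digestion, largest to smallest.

The NheI site (GCTAGC) starts at position 9.
NheI cuts after the first base of each site, so after position 9.
HindIII sites (AAGCTT) start at positions 32, 72, 118.
HindIII cuts after the first base of each site, so after positions 32, 72, 118.
Combined cut positions: 9, 32, 72, 118.
Linear molecule, 4 cuts → 5 fragments:
  1–9 → 9 bp
  10–32 → 23 bp
  33–72 → 40 bp
  73–118 → 46 bp
  119–128 → 10 bp
Sorted largest to smallest: 46, 40, 23, 10, 9 bp.

46, 40, 23, 10, 9 bp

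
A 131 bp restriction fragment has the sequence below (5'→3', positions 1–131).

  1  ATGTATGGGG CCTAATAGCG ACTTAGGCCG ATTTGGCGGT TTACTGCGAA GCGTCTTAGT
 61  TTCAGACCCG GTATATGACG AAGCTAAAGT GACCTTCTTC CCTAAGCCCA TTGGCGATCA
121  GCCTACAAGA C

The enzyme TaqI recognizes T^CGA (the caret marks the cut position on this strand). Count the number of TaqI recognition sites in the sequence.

No occurrence of TCGA is present in the sequence.
TaqI does not cut: 0 sites.

0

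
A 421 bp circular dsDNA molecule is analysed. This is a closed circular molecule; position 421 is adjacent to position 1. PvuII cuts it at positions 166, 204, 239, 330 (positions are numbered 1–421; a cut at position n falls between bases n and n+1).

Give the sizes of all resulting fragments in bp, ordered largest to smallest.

257, 91, 38, 35 bp

Circular molecule, 4 cuts → 4 fragments:
  204 − 166 = 38 bp
  239 − 204 = 35 bp
  330 − 239 = 91 bp
  wrap: 421 − 330 + 166 = 257 bp
Sorted largest to smallest: 257, 91, 38, 35 bp.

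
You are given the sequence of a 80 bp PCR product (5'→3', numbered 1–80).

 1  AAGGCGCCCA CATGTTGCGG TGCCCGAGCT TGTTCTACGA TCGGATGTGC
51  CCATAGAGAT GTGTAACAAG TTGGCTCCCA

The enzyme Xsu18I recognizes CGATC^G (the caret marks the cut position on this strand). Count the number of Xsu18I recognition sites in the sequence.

CGATCG occurs starting at position 38.
Xsu18I cuts at 1 site.

1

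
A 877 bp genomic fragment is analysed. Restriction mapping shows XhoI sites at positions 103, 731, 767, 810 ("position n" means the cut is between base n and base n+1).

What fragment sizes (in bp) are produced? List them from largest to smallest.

Linear molecule, 4 cuts → 5 fragments:
  103 − 0 = 103 bp
  731 − 103 = 628 bp
  767 − 731 = 36 bp
  810 − 767 = 43 bp
  877 − 810 = 67 bp
Sorted largest to smallest: 628, 103, 67, 43, 36 bp.

628, 103, 67, 43, 36 bp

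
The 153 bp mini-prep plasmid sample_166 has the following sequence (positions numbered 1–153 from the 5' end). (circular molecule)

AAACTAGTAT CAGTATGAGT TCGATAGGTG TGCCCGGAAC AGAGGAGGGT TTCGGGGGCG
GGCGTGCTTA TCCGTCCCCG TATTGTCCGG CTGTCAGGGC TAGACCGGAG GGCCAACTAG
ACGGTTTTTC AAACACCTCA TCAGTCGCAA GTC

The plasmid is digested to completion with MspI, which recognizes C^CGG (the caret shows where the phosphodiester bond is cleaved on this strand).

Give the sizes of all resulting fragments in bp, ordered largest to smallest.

MspI sites (CCGG) start at positions 34, 87, 105.
MspI cuts after the first base of each site, so after positions 34, 87, 105.
Circular molecule, 3 cuts → 3 fragments:
  35–87 → 53 bp
  88–105 → 18 bp
  106–153 then 1–34 → 48 + 34 = 82 bp
Sorted largest to smallest: 82, 53, 18 bp.

82, 53, 18 bp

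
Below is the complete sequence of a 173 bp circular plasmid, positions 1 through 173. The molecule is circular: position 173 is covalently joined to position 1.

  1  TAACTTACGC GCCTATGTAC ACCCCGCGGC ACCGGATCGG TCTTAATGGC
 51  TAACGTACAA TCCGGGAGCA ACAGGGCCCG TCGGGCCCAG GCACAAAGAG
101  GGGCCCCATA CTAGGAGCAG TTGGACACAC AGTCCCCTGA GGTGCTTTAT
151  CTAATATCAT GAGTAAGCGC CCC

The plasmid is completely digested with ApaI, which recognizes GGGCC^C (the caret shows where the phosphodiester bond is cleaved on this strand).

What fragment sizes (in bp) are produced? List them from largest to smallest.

ApaI sites (GGGCCC) start at positions 74, 83, 101.
ApaI cuts after base 5 of each site (before the last base), so after positions 78, 87, 105.
Circular molecule, 3 cuts → 3 fragments:
  79–87 → 9 bp
  88–105 → 18 bp
  106–173 then 1–78 → 68 + 78 = 146 bp
Sorted largest to smallest: 146, 18, 9 bp.

146, 18, 9 bp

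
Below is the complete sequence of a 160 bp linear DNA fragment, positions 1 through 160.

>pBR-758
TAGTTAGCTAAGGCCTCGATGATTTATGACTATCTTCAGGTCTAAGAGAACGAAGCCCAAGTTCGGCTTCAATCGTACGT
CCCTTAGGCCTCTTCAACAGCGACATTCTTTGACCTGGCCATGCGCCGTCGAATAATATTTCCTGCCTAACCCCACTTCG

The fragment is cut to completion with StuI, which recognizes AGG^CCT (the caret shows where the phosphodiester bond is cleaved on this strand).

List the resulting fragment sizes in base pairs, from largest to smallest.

75, 72, 13 bp

StuI sites (AGGCCT) start at positions 11, 86.
StuI cuts after base 3 of each site, so after positions 13, 88.
Linear molecule, 2 cuts → 3 fragments:
  1–13 → 13 bp
  14–88 → 75 bp
  89–160 → 72 bp
Sorted largest to smallest: 75, 72, 13 bp.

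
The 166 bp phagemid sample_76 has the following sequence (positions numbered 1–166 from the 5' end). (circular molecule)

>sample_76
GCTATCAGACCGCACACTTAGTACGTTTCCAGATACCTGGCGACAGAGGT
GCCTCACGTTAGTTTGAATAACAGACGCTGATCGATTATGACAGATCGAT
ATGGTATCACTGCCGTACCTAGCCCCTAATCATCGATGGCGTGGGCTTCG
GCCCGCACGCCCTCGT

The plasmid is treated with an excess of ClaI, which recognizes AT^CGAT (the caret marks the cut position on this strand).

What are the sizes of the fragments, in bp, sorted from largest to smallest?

115, 37, 14 bp

ClaI sites (ATCGAT) start at positions 81, 95, 132.
ClaI cuts after base 2 of each site, so after positions 82, 96, 133.
Circular molecule, 3 cuts → 3 fragments:
  83–96 → 14 bp
  97–133 → 37 bp
  134–166 then 1–82 → 33 + 82 = 115 bp
Sorted largest to smallest: 115, 37, 14 bp.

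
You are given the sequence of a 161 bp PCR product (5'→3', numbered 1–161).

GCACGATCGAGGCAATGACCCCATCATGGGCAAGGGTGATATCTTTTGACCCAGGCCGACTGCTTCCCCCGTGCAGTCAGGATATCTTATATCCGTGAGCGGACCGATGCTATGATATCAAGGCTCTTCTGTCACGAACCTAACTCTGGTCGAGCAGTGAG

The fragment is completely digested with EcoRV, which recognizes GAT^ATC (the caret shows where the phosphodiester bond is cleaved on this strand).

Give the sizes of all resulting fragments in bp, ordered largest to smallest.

45, 43, 40, 33 bp

EcoRV sites (GATATC) start at positions 38, 81, 114.
EcoRV cuts after base 3 of each site, so after positions 40, 83, 116.
Linear molecule, 3 cuts → 4 fragments:
  1–40 → 40 bp
  41–83 → 43 bp
  84–116 → 33 bp
  117–161 → 45 bp
Sorted largest to smallest: 45, 43, 40, 33 bp.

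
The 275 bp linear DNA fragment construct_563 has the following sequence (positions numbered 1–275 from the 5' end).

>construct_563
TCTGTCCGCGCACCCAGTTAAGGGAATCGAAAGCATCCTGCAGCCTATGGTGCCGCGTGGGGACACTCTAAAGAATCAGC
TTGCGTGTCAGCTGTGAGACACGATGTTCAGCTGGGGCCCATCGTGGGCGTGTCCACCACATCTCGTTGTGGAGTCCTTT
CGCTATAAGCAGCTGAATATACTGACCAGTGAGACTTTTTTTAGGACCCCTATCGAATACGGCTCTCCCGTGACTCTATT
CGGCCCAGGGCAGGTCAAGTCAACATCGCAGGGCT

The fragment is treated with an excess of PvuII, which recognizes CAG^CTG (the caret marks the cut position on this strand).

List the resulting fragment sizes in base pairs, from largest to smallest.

103, 91, 61, 20 bp

PvuII sites (CAGCTG) start at positions 89, 109, 170.
PvuII cuts after base 3 of each site, so after positions 91, 111, 172.
Linear molecule, 3 cuts → 4 fragments:
  1–91 → 91 bp
  92–111 → 20 bp
  112–172 → 61 bp
  173–275 → 103 bp
Sorted largest to smallest: 103, 91, 61, 20 bp.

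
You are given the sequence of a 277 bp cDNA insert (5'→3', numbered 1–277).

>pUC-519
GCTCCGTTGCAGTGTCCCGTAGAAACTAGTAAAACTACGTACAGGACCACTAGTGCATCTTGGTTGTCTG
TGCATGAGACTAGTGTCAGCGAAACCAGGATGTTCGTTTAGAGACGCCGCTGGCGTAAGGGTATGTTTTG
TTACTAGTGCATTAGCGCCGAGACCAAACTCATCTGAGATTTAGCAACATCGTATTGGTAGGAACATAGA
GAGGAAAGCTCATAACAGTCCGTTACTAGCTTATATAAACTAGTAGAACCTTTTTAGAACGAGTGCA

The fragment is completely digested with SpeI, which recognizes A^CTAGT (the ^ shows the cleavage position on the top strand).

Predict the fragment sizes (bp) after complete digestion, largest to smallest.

106, 64, 30, 28, 25, 24 bp

SpeI sites (ACTAGT) start at positions 25, 49, 79, 143, 249.
SpeI cuts after the first base of each site, so after positions 25, 49, 79, 143, 249.
Linear molecule, 5 cuts → 6 fragments:
  1–25 → 25 bp
  26–49 → 24 bp
  50–79 → 30 bp
  80–143 → 64 bp
  144–249 → 106 bp
  250–277 → 28 bp
Sorted largest to smallest: 106, 64, 30, 28, 25, 24 bp.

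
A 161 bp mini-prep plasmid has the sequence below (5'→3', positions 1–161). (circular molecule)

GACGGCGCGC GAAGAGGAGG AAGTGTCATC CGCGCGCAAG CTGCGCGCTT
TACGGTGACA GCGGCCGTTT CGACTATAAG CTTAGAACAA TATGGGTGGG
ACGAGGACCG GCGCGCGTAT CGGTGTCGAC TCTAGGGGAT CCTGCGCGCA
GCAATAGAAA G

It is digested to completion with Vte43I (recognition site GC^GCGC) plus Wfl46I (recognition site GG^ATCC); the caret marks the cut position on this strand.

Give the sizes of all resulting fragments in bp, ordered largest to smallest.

68, 27, 26, 22, 11, 7 bp

Vte43I sites (GCGCGC) start at positions 5, 32, 43, 111, 144.
Vte43I cuts after base 2 of each site, so after positions 6, 33, 44, 112, 145.
The Wfl46I site (GGATCC) starts at position 137.
Wfl46I cuts after base 2 of each site, so after position 138.
Combined cut positions: 6, 33, 44, 112, 138, 145.
Circular molecule, 6 cuts → 6 fragments:
  7–33 → 27 bp
  34–44 → 11 bp
  45–112 → 68 bp
  113–138 → 26 bp
  139–145 → 7 bp
  146–161 then 1–6 → 16 + 6 = 22 bp
Sorted largest to smallest: 68, 27, 26, 22, 11, 7 bp.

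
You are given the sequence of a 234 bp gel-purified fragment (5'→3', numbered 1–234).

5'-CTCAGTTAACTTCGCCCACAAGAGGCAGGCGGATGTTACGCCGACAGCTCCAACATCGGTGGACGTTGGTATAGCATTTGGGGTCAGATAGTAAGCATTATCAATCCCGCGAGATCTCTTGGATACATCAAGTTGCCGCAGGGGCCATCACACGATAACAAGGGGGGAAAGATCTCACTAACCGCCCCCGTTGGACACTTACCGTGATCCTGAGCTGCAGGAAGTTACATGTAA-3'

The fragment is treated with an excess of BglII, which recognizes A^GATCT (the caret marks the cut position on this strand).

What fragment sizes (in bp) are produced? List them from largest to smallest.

112, 64, 58 bp

BglII sites (AGATCT) start at positions 112, 170.
BglII cuts after the first base of each site, so after positions 112, 170.
Linear molecule, 2 cuts → 3 fragments:
  1–112 → 112 bp
  113–170 → 58 bp
  171–234 → 64 bp
Sorted largest to smallest: 112, 64, 58 bp.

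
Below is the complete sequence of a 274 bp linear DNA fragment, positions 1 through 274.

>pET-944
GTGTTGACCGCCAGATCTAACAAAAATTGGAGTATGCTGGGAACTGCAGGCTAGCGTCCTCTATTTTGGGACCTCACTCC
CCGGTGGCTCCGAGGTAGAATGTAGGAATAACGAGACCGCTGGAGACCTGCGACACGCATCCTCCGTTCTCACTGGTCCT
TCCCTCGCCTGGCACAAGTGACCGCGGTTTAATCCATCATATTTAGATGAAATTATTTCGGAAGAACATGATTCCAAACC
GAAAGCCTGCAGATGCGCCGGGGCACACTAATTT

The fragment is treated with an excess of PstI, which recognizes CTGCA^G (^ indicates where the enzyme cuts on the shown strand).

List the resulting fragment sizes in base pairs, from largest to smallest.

203, 48, 23 bp

PstI sites (CTGCAG) start at positions 44, 247.
PstI cuts after base 5 of each site (before the last base), so after positions 48, 251.
Linear molecule, 2 cuts → 3 fragments:
  1–48 → 48 bp
  49–251 → 203 bp
  252–274 → 23 bp
Sorted largest to smallest: 203, 48, 23 bp.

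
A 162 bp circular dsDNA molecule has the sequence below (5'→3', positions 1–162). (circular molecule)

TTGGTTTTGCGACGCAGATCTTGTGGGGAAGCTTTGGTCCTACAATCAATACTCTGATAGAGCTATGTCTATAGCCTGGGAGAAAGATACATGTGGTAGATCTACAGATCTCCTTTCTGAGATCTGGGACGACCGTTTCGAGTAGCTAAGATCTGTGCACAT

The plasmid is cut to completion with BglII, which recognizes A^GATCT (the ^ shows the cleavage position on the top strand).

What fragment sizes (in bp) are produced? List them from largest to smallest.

82, 29, 29, 14, 8 bp

BglII sites (AGATCT) start at positions 16, 98, 106, 120, 149.
BglII cuts after the first base of each site, so after positions 16, 98, 106, 120, 149.
Circular molecule, 5 cuts → 5 fragments:
  17–98 → 82 bp
  99–106 → 8 bp
  107–120 → 14 bp
  121–149 → 29 bp
  150–162 then 1–16 → 13 + 16 = 29 bp
Sorted largest to smallest: 82, 29, 29, 14, 8 bp.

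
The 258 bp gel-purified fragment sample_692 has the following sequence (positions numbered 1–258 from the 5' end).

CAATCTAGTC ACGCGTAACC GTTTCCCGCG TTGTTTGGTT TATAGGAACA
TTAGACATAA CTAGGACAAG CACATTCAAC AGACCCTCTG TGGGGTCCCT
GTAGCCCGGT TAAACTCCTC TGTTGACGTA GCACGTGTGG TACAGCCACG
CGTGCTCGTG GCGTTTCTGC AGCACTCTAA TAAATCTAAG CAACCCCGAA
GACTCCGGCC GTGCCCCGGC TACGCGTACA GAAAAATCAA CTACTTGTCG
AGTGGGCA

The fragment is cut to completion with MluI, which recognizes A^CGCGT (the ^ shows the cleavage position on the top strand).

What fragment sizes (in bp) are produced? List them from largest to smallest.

137, 74, 36, 11 bp

MluI sites (ACGCGT) start at positions 11, 148, 222.
MluI cuts after the first base of each site, so after positions 11, 148, 222.
Linear molecule, 3 cuts → 4 fragments:
  1–11 → 11 bp
  12–148 → 137 bp
  149–222 → 74 bp
  223–258 → 36 bp
Sorted largest to smallest: 137, 74, 36, 11 bp.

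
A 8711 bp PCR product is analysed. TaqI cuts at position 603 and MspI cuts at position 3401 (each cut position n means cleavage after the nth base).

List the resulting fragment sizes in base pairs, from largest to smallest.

5310, 2798, 603 bp

Combined cut positions (sorted): 603, 3401.
Linear molecule, 2 cuts → 3 fragments:
  603 − 0 = 603 bp
  3401 − 603 = 2798 bp
  8711 − 3401 = 5310 bp
Sorted largest to smallest: 5310, 2798, 603 bp.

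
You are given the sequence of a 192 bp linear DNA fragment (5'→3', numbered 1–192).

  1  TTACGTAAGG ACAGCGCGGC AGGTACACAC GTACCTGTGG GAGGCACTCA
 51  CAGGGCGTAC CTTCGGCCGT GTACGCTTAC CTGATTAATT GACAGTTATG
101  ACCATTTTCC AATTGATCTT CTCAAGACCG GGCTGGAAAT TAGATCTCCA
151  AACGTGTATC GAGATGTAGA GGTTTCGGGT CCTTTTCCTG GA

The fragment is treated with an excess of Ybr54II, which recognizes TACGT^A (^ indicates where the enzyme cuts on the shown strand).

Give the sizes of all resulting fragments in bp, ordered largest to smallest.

186, 6 bp

The Ybr54II site (TACGTA) starts at position 2.
Ybr54II cuts after base 5 of each site (before the last base), so after position 6.
Linear molecule, 1 cut → 2 fragments:
  1–6 → 6 bp
  7–192 → 186 bp
Sorted largest to smallest: 186, 6 bp.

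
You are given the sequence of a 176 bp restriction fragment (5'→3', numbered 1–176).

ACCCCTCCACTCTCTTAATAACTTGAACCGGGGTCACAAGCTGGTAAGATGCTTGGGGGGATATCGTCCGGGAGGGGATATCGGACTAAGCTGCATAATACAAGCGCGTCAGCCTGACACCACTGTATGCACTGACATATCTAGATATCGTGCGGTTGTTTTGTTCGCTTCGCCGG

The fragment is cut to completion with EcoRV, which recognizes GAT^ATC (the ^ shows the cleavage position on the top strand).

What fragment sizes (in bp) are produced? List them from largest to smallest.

67, 62, 30, 17 bp

EcoRV sites (GATATC) start at positions 60, 77, 144.
EcoRV cuts after base 3 of each site, so after positions 62, 79, 146.
Linear molecule, 3 cuts → 4 fragments:
  1–62 → 62 bp
  63–79 → 17 bp
  80–146 → 67 bp
  147–176 → 30 bp
Sorted largest to smallest: 67, 62, 30, 17 bp.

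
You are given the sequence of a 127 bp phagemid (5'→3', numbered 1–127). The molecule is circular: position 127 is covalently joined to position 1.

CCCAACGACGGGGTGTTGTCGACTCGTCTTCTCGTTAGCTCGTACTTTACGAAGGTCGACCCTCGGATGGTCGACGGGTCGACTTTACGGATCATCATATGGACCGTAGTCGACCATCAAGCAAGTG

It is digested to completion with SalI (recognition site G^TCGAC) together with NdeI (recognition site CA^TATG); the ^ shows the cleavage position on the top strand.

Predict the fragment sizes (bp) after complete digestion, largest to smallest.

SalI sites (GTCGAC) start at positions 18, 55, 70, 78, 109.
SalI cuts after the first base of each site, so after positions 18, 55, 70, 78, 109.
The NdeI site (CATATG) starts at position 96.
NdeI cuts after base 2 of each site, so after position 97.
Combined cut positions: 18, 55, 70, 78, 97, 109.
Circular molecule, 6 cuts → 6 fragments:
  19–55 → 37 bp
  56–70 → 15 bp
  71–78 → 8 bp
  79–97 → 19 bp
  98–109 → 12 bp
  110–127 then 1–18 → 18 + 18 = 36 bp
Sorted largest to smallest: 37, 36, 19, 15, 12, 8 bp.

37, 36, 19, 15, 12, 8 bp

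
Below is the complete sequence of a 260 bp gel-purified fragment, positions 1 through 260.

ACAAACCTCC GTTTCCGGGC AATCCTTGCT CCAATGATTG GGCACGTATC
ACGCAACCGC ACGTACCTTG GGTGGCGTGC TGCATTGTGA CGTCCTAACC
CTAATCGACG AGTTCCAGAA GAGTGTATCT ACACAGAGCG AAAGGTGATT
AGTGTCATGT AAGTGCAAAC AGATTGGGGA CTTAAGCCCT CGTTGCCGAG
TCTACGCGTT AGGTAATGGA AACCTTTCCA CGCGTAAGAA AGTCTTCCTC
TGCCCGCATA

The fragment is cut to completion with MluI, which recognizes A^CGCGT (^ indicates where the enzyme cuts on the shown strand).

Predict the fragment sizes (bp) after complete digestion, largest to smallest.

MluI sites (ACGCGT) start at positions 204, 230.
MluI cuts after the first base of each site, so after positions 204, 230.
Linear molecule, 2 cuts → 3 fragments:
  1–204 → 204 bp
  205–230 → 26 bp
  231–260 → 30 bp
Sorted largest to smallest: 204, 30, 26 bp.

204, 30, 26 bp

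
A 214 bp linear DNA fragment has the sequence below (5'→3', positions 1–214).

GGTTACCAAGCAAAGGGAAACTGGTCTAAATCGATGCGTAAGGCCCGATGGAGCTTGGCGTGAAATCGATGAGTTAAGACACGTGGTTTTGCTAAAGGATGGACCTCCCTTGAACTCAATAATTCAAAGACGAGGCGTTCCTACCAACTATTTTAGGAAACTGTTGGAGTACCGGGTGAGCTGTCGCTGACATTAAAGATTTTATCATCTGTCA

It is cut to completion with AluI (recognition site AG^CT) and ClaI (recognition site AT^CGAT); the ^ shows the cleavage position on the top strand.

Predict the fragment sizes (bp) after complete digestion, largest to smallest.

114, 34, 31, 22, 13 bp

AluI sites (AGCT) start at positions 52, 179.
AluI cuts after base 2 of each site, so after positions 53, 180.
ClaI sites (ATCGAT) start at positions 30, 65.
ClaI cuts after base 2 of each site, so after positions 31, 66.
Combined cut positions: 31, 53, 66, 180.
Linear molecule, 4 cuts → 5 fragments:
  1–31 → 31 bp
  32–53 → 22 bp
  54–66 → 13 bp
  67–180 → 114 bp
  181–214 → 34 bp
Sorted largest to smallest: 114, 34, 31, 22, 13 bp.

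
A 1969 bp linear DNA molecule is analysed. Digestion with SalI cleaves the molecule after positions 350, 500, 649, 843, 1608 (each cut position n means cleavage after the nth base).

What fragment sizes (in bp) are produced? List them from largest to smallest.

Linear molecule, 5 cuts → 6 fragments:
  350 − 0 = 350 bp
  500 − 350 = 150 bp
  649 − 500 = 149 bp
  843 − 649 = 194 bp
  1608 − 843 = 765 bp
  1969 − 1608 = 361 bp
Sorted largest to smallest: 765, 361, 350, 194, 150, 149 bp.

765, 361, 350, 194, 150, 149 bp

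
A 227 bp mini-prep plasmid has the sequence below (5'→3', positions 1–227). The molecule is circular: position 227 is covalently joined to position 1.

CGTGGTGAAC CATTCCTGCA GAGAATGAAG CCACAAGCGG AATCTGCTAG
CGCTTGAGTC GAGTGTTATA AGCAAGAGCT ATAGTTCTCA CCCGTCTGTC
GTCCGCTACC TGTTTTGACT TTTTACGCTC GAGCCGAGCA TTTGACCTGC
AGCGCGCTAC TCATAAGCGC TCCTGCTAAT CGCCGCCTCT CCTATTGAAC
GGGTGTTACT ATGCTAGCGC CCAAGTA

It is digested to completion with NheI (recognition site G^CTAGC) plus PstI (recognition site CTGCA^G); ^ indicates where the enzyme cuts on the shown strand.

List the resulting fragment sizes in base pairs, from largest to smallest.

NheI sites (GCTAGC) start at positions 46, 213.
NheI cuts after the first base of each site, so after positions 46, 213.
PstI sites (CTGCAG) start at positions 16, 147.
PstI cuts after base 5 of each site (before the last base), so after positions 20, 151.
Combined cut positions: 20, 46, 151, 213.
Circular molecule, 4 cuts → 4 fragments:
  21–46 → 26 bp
  47–151 → 105 bp
  152–213 → 62 bp
  214–227 then 1–20 → 14 + 20 = 34 bp
Sorted largest to smallest: 105, 62, 34, 26 bp.

105, 62, 34, 26 bp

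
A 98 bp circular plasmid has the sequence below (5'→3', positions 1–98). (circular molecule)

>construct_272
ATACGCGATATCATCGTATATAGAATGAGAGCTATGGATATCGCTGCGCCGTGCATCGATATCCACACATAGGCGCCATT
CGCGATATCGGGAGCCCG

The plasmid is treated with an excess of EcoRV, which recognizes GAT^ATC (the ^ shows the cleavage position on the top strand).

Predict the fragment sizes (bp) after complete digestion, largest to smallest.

EcoRV sites (GATATC) start at positions 7, 37, 58, 84.
EcoRV cuts after base 3 of each site, so after positions 9, 39, 60, 86.
Circular molecule, 4 cuts → 4 fragments:
  10–39 → 30 bp
  40–60 → 21 bp
  61–86 → 26 bp
  87–98 then 1–9 → 12 + 9 = 21 bp
Sorted largest to smallest: 30, 26, 21, 21 bp.

30, 26, 21, 21 bp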